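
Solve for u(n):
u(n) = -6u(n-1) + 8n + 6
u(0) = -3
First-order linear with linear forcing.
Homogeneous solution: u_h(n) = A·(-6)^n.
Try particular u_p(n) = pn + q. Substituting:
  pn + q = -6(p(n-1) + q) + 8n + 6.
Matching the n-coefficient: p = -6p + 8 ⇒ p = \frac{8}{7}.
Matching constants: q = 6p - 6q + 6 ⇒ q = \frac{90}{49}.
General: u(n) = A·(-6)^n + \frac{8 n}{7} + \frac{90}{49}.
Apply u(0) = -3: A + \frac{90}{49} = -3 ⇒ A = - \frac{237}{49}.
So u(n) = - \frac{237 \left(-6\right)^{n}}{49} + \frac{8 n}{7} + \frac{90}{49}.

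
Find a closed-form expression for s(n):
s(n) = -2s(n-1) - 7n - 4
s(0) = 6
First-order linear with linear forcing.
Homogeneous solution: s_h(n) = A·(-2)^n.
Try particular s_p(n) = pn + q. Substituting:
  pn + q = -2(p(n-1) + q) - 7n - 4.
Matching the n-coefficient: p = -2p - 7 ⇒ p = - \frac{7}{3}.
Matching constants: q = 2p - 2q - 4 ⇒ q = - \frac{26}{9}.
General: s(n) = A·(-2)^n - \frac{7 n}{3} - \frac{26}{9}.
Apply s(0) = 6: A - \frac{26}{9} = 6 ⇒ A = \frac{80}{9}.
So s(n) = \frac{80 \left(-2\right)^{n}}{9} - \frac{7 n}{3} - \frac{26}{9}.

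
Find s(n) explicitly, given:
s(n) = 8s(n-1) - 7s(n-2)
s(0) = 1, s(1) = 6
Characteristic equation: x² - 8x + 7 = 0, which factors as (x - (1))(x - (7)) = 0.
Roots r₁ = 1, r₂ = 7 (distinct).
General solution: s(n) = A·(1)^n + B·(7)^n.
From s(0) = 1: A + B = 1.
From s(1) = 6: A + 7B = 6.
Solving: A = \frac{1}{6}, B = \frac{5}{6}.
So s(n) = \frac{5 \cdot 7^{n}}{6} + \frac{1}{6}.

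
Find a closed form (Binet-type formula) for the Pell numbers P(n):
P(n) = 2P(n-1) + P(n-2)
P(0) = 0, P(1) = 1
This is the Pell sequence.
Characteristic equation: x² - 2x - 1 = 0; roots r₁ = 1 + \sqrt{2}, r₂ = 1 - \sqrt{2}.
General: P(n) = A·r₁^n + B·r₂^n. Solving with P(0)=0, P(1)=1 gives A = \frac{\sqrt{2}}{4}, B = - \frac{\sqrt{2}}{4}.
So P(n) = \frac{\sqrt{2} \left(- \left(1 - \sqrt{2}\right)^{n} + \left(1 + \sqrt{2}\right)^{n}\right)}{4}.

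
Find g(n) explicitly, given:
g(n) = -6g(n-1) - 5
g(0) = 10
First-order linear non-homogeneous.
Homogeneous solution: g_h(n) = A·(-6)^n.
Try constant particular solution g_p = K: K = -6K - 5 ⇒ K = - \frac{5}{7}.
General: g(n) = A·(-6)^n - \frac{5}{7}.
Apply g(0) = 10: A - \frac{5}{7} = 10 ⇒ A = \frac{75}{7}.
So g(n) = \frac{75 \left(-6\right)^{n}}{7} - \frac{5}{7}.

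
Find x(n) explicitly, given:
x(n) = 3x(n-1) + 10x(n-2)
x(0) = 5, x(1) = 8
Characteristic equation: x² - 3x - 10 = 0, which factors as (x - (-2))(x - (5)) = 0.
Roots r₁ = -2, r₂ = 5 (distinct).
General solution: x(n) = A·(-2)^n + B·(5)^n.
From x(0) = 5: A + B = 5.
From x(1) = 8: -2A + 5B = 8.
Solving: A = \frac{17}{7}, B = \frac{18}{7}.
So x(n) = \frac{17 \left(-2\right)^{n}}{7} + \frac{18 \cdot 5^{n}}{7}.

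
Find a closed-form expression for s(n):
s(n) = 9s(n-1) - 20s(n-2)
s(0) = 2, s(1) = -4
Characteristic equation: x² - 9x + 20 = 0, which factors as (x - (4))(x - (5)) = 0.
Roots r₁ = 4, r₂ = 5 (distinct).
General solution: s(n) = A·(4)^n + B·(5)^n.
From s(0) = 2: A + B = 2.
From s(1) = -4: 4A + 5B = -4.
Solving: A = 14, B = -12.
So s(n) = 14 \cdot 4^{n} - 12 \cdot 5^{n}.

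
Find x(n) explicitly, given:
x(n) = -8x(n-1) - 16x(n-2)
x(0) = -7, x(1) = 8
Characteristic equation: x² + 8x + 16 = 0, which is (x - (-4))².
Repeated root r = -4.
General solution: x(n) = (A + Bn)·(-4)^n.
From x(0) = -7: A = -7.
From x(1) = 8: (A + B)·(-4) = 8 ⇒ B = 5.
So x(n) = \left(5 n - 7\right) \cdot (-4)^n.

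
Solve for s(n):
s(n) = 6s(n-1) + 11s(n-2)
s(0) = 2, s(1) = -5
Characteristic equation: x² - 6x - 11 = 0.
Discriminant Δ = (6)² + 4·(11) = 80.
Roots r₁,₂ = (6 ± √80)/2, so r₁ = 3 + 2 \sqrt{5}, r₂ = 3 - 2 \sqrt{5}.
General solution: s(n) = A·r₁^n + B·r₂^n.
From the initial conditions, A + B = 2 and r₁A + r₂B = -5.
Since r₁ - r₂ = √80: A = (-5 - (2)r₂)/√80 = 1 - \frac{11 \sqrt{5}}{20}, and B = 2 - A = 1 + \frac{11 \sqrt{5}}{20}.
So s(n) = \left(1 - \frac{11 \sqrt{5}}{20}\right)\left(3 + 2 \sqrt{5}\right)^n + \left(1 + \frac{11 \sqrt{5}}{20}\right)\left(3 - 2 \sqrt{5}\right)^n.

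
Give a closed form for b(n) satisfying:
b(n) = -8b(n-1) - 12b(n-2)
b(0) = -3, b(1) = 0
Characteristic equation: x² + 8x + 12 = 0, which factors as (x - (-6))(x - (-2)) = 0.
Roots r₁ = -6, r₂ = -2 (distinct).
General solution: b(n) = A·(-6)^n + B·(-2)^n.
From b(0) = -3: A + B = -3.
From b(1) = 0: -6A - 2B = 0.
Solving: A = \frac{3}{2}, B = - \frac{9}{2}.
So b(n) = - \frac{9 \left(-2\right)^{n}}{2} + \frac{3 \left(-6\right)^{n}}{2}.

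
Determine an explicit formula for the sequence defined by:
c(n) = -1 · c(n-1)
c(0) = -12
Pure geometric recurrence with ratio -1.
By induction c(n) = c(0) · (-1)^n = - 12 \left(-1\right)^{n}.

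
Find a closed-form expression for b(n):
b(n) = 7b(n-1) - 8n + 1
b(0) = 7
First-order linear with linear forcing.
Homogeneous solution: b_h(n) = A·(7)^n.
Try particular b_p(n) = pn + q. Substituting:
  pn + q = 7(p(n-1) + q) - 8n + 1.
Matching the n-coefficient: p = 7p - 8 ⇒ p = \frac{4}{3}.
Matching constants: q = -7p + 7q + 1 ⇒ q = \frac{25}{18}.
General: b(n) = A·(7)^n + \frac{4 n}{3} + \frac{25}{18}.
Apply b(0) = 7: A + \frac{25}{18} = 7 ⇒ A = \frac{101}{18}.
So b(n) = \frac{101 \cdot 7^{n}}{18} + \frac{4 n}{3} + \frac{25}{18}.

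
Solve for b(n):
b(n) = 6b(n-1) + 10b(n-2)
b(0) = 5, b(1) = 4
Characteristic equation: x² - 6x - 10 = 0.
Discriminant Δ = (6)² + 4·(10) = 76.
Roots r₁,₂ = (6 ± √76)/2, so r₁ = 3 + \sqrt{19}, r₂ = 3 - \sqrt{19}.
General solution: b(n) = A·r₁^n + B·r₂^n.
From the initial conditions, A + B = 5 and r₁A + r₂B = 4.
Since r₁ - r₂ = √76: A = (4 - (5)r₂)/√76 = \frac{5}{2} - \frac{11 \sqrt{19}}{38}, and B = 5 - A = \frac{11 \sqrt{19}}{38} + \frac{5}{2}.
So b(n) = \left(\frac{5}{2} - \frac{11 \sqrt{19}}{38}\right)\left(3 + \sqrt{19}\right)^n + \left(\frac{11 \sqrt{19}}{38} + \frac{5}{2}\right)\left(3 - \sqrt{19}\right)^n.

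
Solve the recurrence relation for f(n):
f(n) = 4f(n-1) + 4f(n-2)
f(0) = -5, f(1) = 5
Characteristic equation: x² - 4x - 4 = 0.
Discriminant Δ = (4)² + 4·(4) = 32.
Roots r₁,₂ = (4 ± √32)/2, so r₁ = 2 + 2 \sqrt{2}, r₂ = 2 - 2 \sqrt{2}.
General solution: f(n) = A·r₁^n + B·r₂^n.
From the initial conditions, A + B = -5 and r₁A + r₂B = 5.
Since r₁ - r₂ = √32: A = (5 - (-5)r₂)/√32 = - \frac{5}{2} + \frac{15 \sqrt{2}}{8}, and B = -5 - A = - \frac{15 \sqrt{2}}{8} - \frac{5}{2}.
So f(n) = \left(- \frac{5}{2} + \frac{15 \sqrt{2}}{8}\right)\left(2 + 2 \sqrt{2}\right)^n + \left(- \frac{15 \sqrt{2}}{8} - \frac{5}{2}\right)\left(2 - 2 \sqrt{2}\right)^n.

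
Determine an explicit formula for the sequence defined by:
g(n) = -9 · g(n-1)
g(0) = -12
Pure geometric recurrence with ratio -9.
By induction g(n) = g(0) · (-9)^n = - 12 \left(-9\right)^{n}.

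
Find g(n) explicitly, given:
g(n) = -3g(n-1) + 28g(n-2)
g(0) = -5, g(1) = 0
Characteristic equation: x² + 3x - 28 = 0, which factors as (x - (4))(x - (-7)) = 0.
Roots r₁ = 4, r₂ = -7 (distinct).
General solution: g(n) = A·(4)^n + B·(-7)^n.
From g(0) = -5: A + B = -5.
From g(1) = 0: 4A - 7B = 0.
Solving: A = - \frac{35}{11}, B = - \frac{20}{11}.
So g(n) = - \frac{20 \left(-7\right)^{n}}{11} - \frac{35 \cdot 4^{n}}{11}.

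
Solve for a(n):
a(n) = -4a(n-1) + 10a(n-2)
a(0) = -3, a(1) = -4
Characteristic equation: x² + 4x - 10 = 0.
Discriminant Δ = (-4)² + 4·(10) = 56.
Roots r₁,₂ = (-4 ± √56)/2, so r₁ = -2 + \sqrt{14}, r₂ = - \sqrt{14} - 2.
General solution: a(n) = A·r₁^n + B·r₂^n.
From the initial conditions, A + B = -3 and r₁A + r₂B = -4.
Since r₁ - r₂ = √56: A = (-4 - (-3)r₂)/√56 = - \frac{3}{2} - \frac{5 \sqrt{14}}{14}, and B = -3 - A = - \frac{3}{2} + \frac{5 \sqrt{14}}{14}.
So a(n) = \left(- \frac{3}{2} - \frac{5 \sqrt{14}}{14}\right)\left(-2 + \sqrt{14}\right)^n + \left(- \frac{3}{2} + \frac{5 \sqrt{14}}{14}\right)\left(- \sqrt{14} - 2\right)^n.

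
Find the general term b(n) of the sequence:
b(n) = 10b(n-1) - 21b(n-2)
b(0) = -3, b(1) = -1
Characteristic equation: x² - 10x + 21 = 0, which factors as (x - (7))(x - (3)) = 0.
Roots r₁ = 7, r₂ = 3 (distinct).
General solution: b(n) = A·(7)^n + B·(3)^n.
From b(0) = -3: A + B = -3.
From b(1) = -1: 7A + 3B = -1.
Solving: A = 2, B = -5.
So b(n) = - 5 \cdot 3^{n} + 2 \cdot 7^{n}.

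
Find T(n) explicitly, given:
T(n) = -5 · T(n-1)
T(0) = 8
Pure geometric recurrence with ratio -5.
By induction T(n) = T(0) · (-5)^n = 8 \left(-5\right)^{n}.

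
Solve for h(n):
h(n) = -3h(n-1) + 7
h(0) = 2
First-order linear non-homogeneous.
Homogeneous solution: h_h(n) = A·(-3)^n.
Try constant particular solution h_p = K: K = -3K + 7 ⇒ K = \frac{7}{4}.
General: h(n) = A·(-3)^n + \frac{7}{4}.
Apply h(0) = 2: A + \frac{7}{4} = 2 ⇒ A = \frac{1}{4}.
So h(n) = \frac{\left(-3\right)^{n}}{4} + \frac{7}{4}.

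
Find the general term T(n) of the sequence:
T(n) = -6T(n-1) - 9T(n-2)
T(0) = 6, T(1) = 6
Characteristic equation: x² + 6x + 9 = 0, which is (x - (-3))².
Repeated root r = -3.
General solution: T(n) = (A + Bn)·(-3)^n.
From T(0) = 6: A = 6.
From T(1) = 6: (A + B)·(-3) = 6 ⇒ B = -8.
So T(n) = \left(6 - 8 n\right) \cdot (-3)^n.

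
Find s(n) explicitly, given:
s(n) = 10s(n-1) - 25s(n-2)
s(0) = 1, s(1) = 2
Characteristic equation: x² - 10x + 25 = 0, which is (x - (5))².
Repeated root r = 5.
General solution: s(n) = (A + Bn)·(5)^n.
From s(0) = 1: A = 1.
From s(1) = 2: (A + B)·(5) = 2 ⇒ B = - \frac{3}{5}.
So s(n) = \left(1 - \frac{3 n}{5}\right) \cdot (5)^n.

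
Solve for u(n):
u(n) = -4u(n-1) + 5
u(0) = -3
First-order linear non-homogeneous.
Homogeneous solution: u_h(n) = A·(-4)^n.
Try constant particular solution u_p = K: K = -4K + 5 ⇒ K = 1.
General: u(n) = A·(-4)^n + 1.
Apply u(0) = -3: A + 1 = -3 ⇒ A = -4.
So u(n) = 1 - 4 \left(-4\right)^{n}.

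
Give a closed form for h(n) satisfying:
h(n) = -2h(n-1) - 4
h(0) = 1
First-order linear non-homogeneous.
Homogeneous solution: h_h(n) = A·(-2)^n.
Try constant particular solution h_p = K: K = -2K - 4 ⇒ K = - \frac{4}{3}.
General: h(n) = A·(-2)^n - \frac{4}{3}.
Apply h(0) = 1: A - \frac{4}{3} = 1 ⇒ A = \frac{7}{3}.
So h(n) = \frac{7 \left(-2\right)^{n}}{3} - \frac{4}{3}.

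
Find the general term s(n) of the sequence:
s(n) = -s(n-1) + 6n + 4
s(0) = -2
First-order linear with linear forcing.
Homogeneous solution: s_h(n) = A·(-1)^n.
Try particular s_p(n) = pn + q. Substituting:
  pn + q = -(p(n-1) + q) + 6n + 4.
Matching the n-coefficient: p = -p + 6 ⇒ p = 3.
Matching constants: q = p - q + 4 ⇒ q = \frac{7}{2}.
General: s(n) = A·(-1)^n + 3 n + \frac{7}{2}.
Apply s(0) = -2: A + \frac{7}{2} = -2 ⇒ A = - \frac{11}{2}.
So s(n) = - \frac{11 \left(-1\right)^{n}}{2} + 3 n + \frac{7}{2}.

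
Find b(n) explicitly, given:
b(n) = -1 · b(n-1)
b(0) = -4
Pure geometric recurrence with ratio -1.
By induction b(n) = b(0) · (-1)^n = - 4 \left(-1\right)^{n}.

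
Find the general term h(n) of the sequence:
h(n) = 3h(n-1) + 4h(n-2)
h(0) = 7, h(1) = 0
Characteristic equation: x² - 3x - 4 = 0, which factors as (x - (-1))(x - (4)) = 0.
Roots r₁ = -1, r₂ = 4 (distinct).
General solution: h(n) = A·(-1)^n + B·(4)^n.
From h(0) = 7: A + B = 7.
From h(1) = 0: -A + 4B = 0.
Solving: A = \frac{28}{5}, B = \frac{7}{5}.
So h(n) = \frac{28 \left(-1\right)^{n}}{5} + \frac{7 \cdot 4^{n}}{5}.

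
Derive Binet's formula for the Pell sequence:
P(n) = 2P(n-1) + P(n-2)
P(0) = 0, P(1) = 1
This is the Pell sequence.
Characteristic equation: x² - 2x - 1 = 0; roots r₁ = 1 + \sqrt{2}, r₂ = 1 - \sqrt{2}.
General: P(n) = A·r₁^n + B·r₂^n. Solving with P(0)=0, P(1)=1 gives A = \frac{\sqrt{2}}{4}, B = - \frac{\sqrt{2}}{4}.
So P(n) = \frac{\sqrt{2} \left(- \left(1 - \sqrt{2}\right)^{n} + \left(1 + \sqrt{2}\right)^{n}\right)}{4}.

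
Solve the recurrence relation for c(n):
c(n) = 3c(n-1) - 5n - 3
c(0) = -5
First-order linear with linear forcing.
Homogeneous solution: c_h(n) = A·(3)^n.
Try particular c_p(n) = pn + q. Substituting:
  pn + q = 3(p(n-1) + q) - 5n - 3.
Matching the n-coefficient: p = 3p - 5 ⇒ p = \frac{5}{2}.
Matching constants: q = -3p + 3q - 3 ⇒ q = \frac{21}{4}.
General: c(n) = A·(3)^n + \frac{5 n}{2} + \frac{21}{4}.
Apply c(0) = -5: A + \frac{21}{4} = -5 ⇒ A = - \frac{41}{4}.
So c(n) = - \frac{41 \cdot 3^{n}}{4} + \frac{5 n}{2} + \frac{21}{4}.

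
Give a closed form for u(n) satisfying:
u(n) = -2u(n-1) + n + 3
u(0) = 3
First-order linear with linear forcing.
Homogeneous solution: u_h(n) = A·(-2)^n.
Try particular u_p(n) = pn + q. Substituting:
  pn + q = -2(p(n-1) + q) + n + 3.
Matching the n-coefficient: p = -2p + 1 ⇒ p = \frac{1}{3}.
Matching constants: q = 2p - 2q + 3 ⇒ q = \frac{11}{9}.
General: u(n) = A·(-2)^n + \frac{n}{3} + \frac{11}{9}.
Apply u(0) = 3: A + \frac{11}{9} = 3 ⇒ A = \frac{16}{9}.
So u(n) = \frac{16 \left(-2\right)^{n}}{9} + \frac{n}{3} + \frac{11}{9}.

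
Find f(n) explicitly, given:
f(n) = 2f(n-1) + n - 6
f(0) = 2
First-order linear with linear forcing.
Homogeneous solution: f_h(n) = A·(2)^n.
Try particular f_p(n) = pn + q. Substituting:
  pn + q = 2(p(n-1) + q) + n - 6.
Matching the n-coefficient: p = 2p + 1 ⇒ p = -1.
Matching constants: q = -2p + 2q - 6 ⇒ q = 4.
General: f(n) = A·(2)^n - n + 4.
Apply f(0) = 2: A + 4 = 2 ⇒ A = -2.
So f(n) = - 2 \cdot 2^{n} - n + 4.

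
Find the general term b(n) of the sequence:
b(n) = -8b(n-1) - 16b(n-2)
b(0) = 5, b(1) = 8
Characteristic equation: x² + 8x + 16 = 0, which is (x - (-4))².
Repeated root r = -4.
General solution: b(n) = (A + Bn)·(-4)^n.
From b(0) = 5: A = 5.
From b(1) = 8: (A + B)·(-4) = 8 ⇒ B = -7.
So b(n) = \left(5 - 7 n\right) \cdot (-4)^n.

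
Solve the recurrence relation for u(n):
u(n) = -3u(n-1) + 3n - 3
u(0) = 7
First-order linear with linear forcing.
Homogeneous solution: u_h(n) = A·(-3)^n.
Try particular u_p(n) = pn + q. Substituting:
  pn + q = -3(p(n-1) + q) + 3n - 3.
Matching the n-coefficient: p = -3p + 3 ⇒ p = \frac{3}{4}.
Matching constants: q = 3p - 3q - 3 ⇒ q = - \frac{3}{16}.
General: u(n) = A·(-3)^n + \frac{3 n}{4} - \frac{3}{16}.
Apply u(0) = 7: A - \frac{3}{16} = 7 ⇒ A = \frac{115}{16}.
So u(n) = \frac{115 \left(-3\right)^{n}}{16} + \frac{3 n}{4} - \frac{3}{16}.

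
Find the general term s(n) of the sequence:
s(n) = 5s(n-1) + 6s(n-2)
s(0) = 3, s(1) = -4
Characteristic equation: x² - 5x - 6 = 0, which factors as (x - (6))(x - (-1)) = 0.
Roots r₁ = 6, r₂ = -1 (distinct).
General solution: s(n) = A·(6)^n + B·(-1)^n.
From s(0) = 3: A + B = 3.
From s(1) = -4: 6A - B = -4.
Solving: A = - \frac{1}{7}, B = \frac{22}{7}.
So s(n) = \frac{22 \left(-1\right)^{n}}{7} - \frac{6^{n}}{7}.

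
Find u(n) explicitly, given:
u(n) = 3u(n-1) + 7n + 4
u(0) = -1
First-order linear with linear forcing.
Homogeneous solution: u_h(n) = A·(3)^n.
Try particular u_p(n) = pn + q. Substituting:
  pn + q = 3(p(n-1) + q) + 7n + 4.
Matching the n-coefficient: p = 3p + 7 ⇒ p = - \frac{7}{2}.
Matching constants: q = -3p + 3q + 4 ⇒ q = - \frac{29}{4}.
General: u(n) = A·(3)^n - \frac{7 n}{2} - \frac{29}{4}.
Apply u(0) = -1: A - \frac{29}{4} = -1 ⇒ A = \frac{25}{4}.
So u(n) = \frac{25 \cdot 3^{n}}{4} - \frac{7 n}{2} - \frac{29}{4}.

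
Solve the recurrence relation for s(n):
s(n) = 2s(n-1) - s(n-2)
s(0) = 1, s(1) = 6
Characteristic equation: x² - 2x + 1 = 0, which is (x - (1))².
Repeated root r = 1.
General solution: s(n) = (A + Bn)·(1)^n.
From s(0) = 1: A = 1.
From s(1) = 6: (A + B)·(1) = 6 ⇒ B = 5.
So s(n) = \left(5 n + 1\right) \cdot (1)^n.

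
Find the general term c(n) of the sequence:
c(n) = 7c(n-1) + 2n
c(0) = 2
First-order linear with linear forcing.
Homogeneous solution: c_h(n) = A·(7)^n.
Try particular c_p(n) = pn + q. Substituting:
  pn + q = 7(p(n-1) + q) + 2n.
Matching the n-coefficient: p = 7p + 2 ⇒ p = - \frac{1}{3}.
Matching constants: q = -7p + 7q ⇒ q = - \frac{7}{18}.
General: c(n) = A·(7)^n - \frac{n}{3} - \frac{7}{18}.
Apply c(0) = 2: A - \frac{7}{18} = 2 ⇒ A = \frac{43}{18}.
So c(n) = \frac{43 \cdot 7^{n}}{18} - \frac{n}{3} - \frac{7}{18}.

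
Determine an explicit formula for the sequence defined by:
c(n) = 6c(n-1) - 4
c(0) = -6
First-order linear non-homogeneous.
Homogeneous solution: c_h(n) = A·(6)^n.
Try constant particular solution c_p = K: K = 6K - 4 ⇒ K = \frac{4}{5}.
General: c(n) = A·(6)^n + \frac{4}{5}.
Apply c(0) = -6: A + \frac{4}{5} = -6 ⇒ A = - \frac{34}{5}.
So c(n) = \frac{4}{5} - \frac{34 \cdot 6^{n}}{5}.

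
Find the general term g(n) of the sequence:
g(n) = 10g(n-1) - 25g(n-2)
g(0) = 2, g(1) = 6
Characteristic equation: x² - 10x + 25 = 0, which is (x - (5))².
Repeated root r = 5.
General solution: g(n) = (A + Bn)·(5)^n.
From g(0) = 2: A = 2.
From g(1) = 6: (A + B)·(5) = 6 ⇒ B = - \frac{4}{5}.
So g(n) = \left(2 - \frac{4 n}{5}\right) \cdot (5)^n.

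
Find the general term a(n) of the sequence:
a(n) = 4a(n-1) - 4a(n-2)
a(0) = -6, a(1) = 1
Characteristic equation: x² - 4x + 4 = 0, which is (x - (2))².
Repeated root r = 2.
General solution: a(n) = (A + Bn)·(2)^n.
From a(0) = -6: A = -6.
From a(1) = 1: (A + B)·(2) = 1 ⇒ B = \frac{13}{2}.
So a(n) = \left(\frac{13 n}{2} - 6\right) \cdot (2)^n.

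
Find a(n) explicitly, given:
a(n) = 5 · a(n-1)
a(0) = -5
Pure geometric recurrence with ratio 5.
By induction a(n) = a(0) · (5)^n = - 5 \cdot 5^{n}.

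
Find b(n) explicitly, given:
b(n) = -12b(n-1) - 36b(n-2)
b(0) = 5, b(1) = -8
Characteristic equation: x² + 12x + 36 = 0, which is (x - (-6))².
Repeated root r = -6.
General solution: b(n) = (A + Bn)·(-6)^n.
From b(0) = 5: A = 5.
From b(1) = -8: (A + B)·(-6) = -8 ⇒ B = - \frac{11}{3}.
So b(n) = \left(5 - \frac{11 n}{3}\right) \cdot (-6)^n.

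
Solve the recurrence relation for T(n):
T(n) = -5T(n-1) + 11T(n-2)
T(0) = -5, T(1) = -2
Characteristic equation: x² + 5x - 11 = 0.
Discriminant Δ = (-5)² + 4·(11) = 69.
Roots r₁,₂ = (-5 ± √69)/2, so r₁ = - \frac{5}{2} + \frac{\sqrt{69}}{2}, r₂ = - \frac{\sqrt{69}}{2} - \frac{5}{2}.
General solution: T(n) = A·r₁^n + B·r₂^n.
From the initial conditions, A + B = -5 and r₁A + r₂B = -2.
Since r₁ - r₂ = √69: A = (-2 - (-5)r₂)/√69 = - \frac{5}{2} - \frac{29 \sqrt{69}}{138}, and B = -5 - A = - \frac{5}{2} + \frac{29 \sqrt{69}}{138}.
So T(n) = \left(- \frac{5}{2} - \frac{29 \sqrt{69}}{138}\right)\left(- \frac{5}{2} + \frac{\sqrt{69}}{2}\right)^n + \left(- \frac{5}{2} + \frac{29 \sqrt{69}}{138}\right)\left(- \frac{\sqrt{69}}{2} - \frac{5}{2}\right)^n.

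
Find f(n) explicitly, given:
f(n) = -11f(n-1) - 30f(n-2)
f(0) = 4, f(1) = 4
Characteristic equation: x² + 11x + 30 = 0, which factors as (x - (-6))(x - (-5)) = 0.
Roots r₁ = -6, r₂ = -5 (distinct).
General solution: f(n) = A·(-6)^n + B·(-5)^n.
From f(0) = 4: A + B = 4.
From f(1) = 4: -6A - 5B = 4.
Solving: A = -24, B = 28.
So f(n) = 28 \left(-5\right)^{n} - 24 \left(-6\right)^{n}.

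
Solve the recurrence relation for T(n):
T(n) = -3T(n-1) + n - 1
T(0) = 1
First-order linear with linear forcing.
Homogeneous solution: T_h(n) = A·(-3)^n.
Try particular T_p(n) = pn + q. Substituting:
  pn + q = -3(p(n-1) + q) + n - 1.
Matching the n-coefficient: p = -3p + 1 ⇒ p = \frac{1}{4}.
Matching constants: q = 3p - 3q - 1 ⇒ q = - \frac{1}{16}.
General: T(n) = A·(-3)^n + \frac{n}{4} - \frac{1}{16}.
Apply T(0) = 1: A - \frac{1}{16} = 1 ⇒ A = \frac{17}{16}.
So T(n) = \frac{17 \left(-3\right)^{n}}{16} + \frac{n}{4} - \frac{1}{16}.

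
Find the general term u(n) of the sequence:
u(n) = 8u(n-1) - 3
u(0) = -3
First-order linear non-homogeneous.
Homogeneous solution: u_h(n) = A·(8)^n.
Try constant particular solution u_p = K: K = 8K - 3 ⇒ K = \frac{3}{7}.
General: u(n) = A·(8)^n + \frac{3}{7}.
Apply u(0) = -3: A + \frac{3}{7} = -3 ⇒ A = - \frac{24}{7}.
So u(n) = \frac{3}{7} - \frac{24 \cdot 8^{n}}{7}.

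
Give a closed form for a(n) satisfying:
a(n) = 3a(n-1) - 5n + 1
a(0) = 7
First-order linear with linear forcing.
Homogeneous solution: a_h(n) = A·(3)^n.
Try particular a_p(n) = pn + q. Substituting:
  pn + q = 3(p(n-1) + q) - 5n + 1.
Matching the n-coefficient: p = 3p - 5 ⇒ p = \frac{5}{2}.
Matching constants: q = -3p + 3q + 1 ⇒ q = \frac{13}{4}.
General: a(n) = A·(3)^n + \frac{5 n}{2} + \frac{13}{4}.
Apply a(0) = 7: A + \frac{13}{4} = 7 ⇒ A = \frac{15}{4}.
So a(n) = \frac{15 \cdot 3^{n}}{4} + \frac{5 n}{2} + \frac{13}{4}.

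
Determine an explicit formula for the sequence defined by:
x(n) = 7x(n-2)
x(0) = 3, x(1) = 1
Characteristic equation: x² - 7 = 0.
Discriminant Δ = (0)² + 4·(7) = 28.
Roots r₁,₂ = (0 ± √28)/2, so r₁ = \sqrt{7}, r₂ = - \sqrt{7}.
General solution: x(n) = A·r₁^n + B·r₂^n.
From the initial conditions, A + B = 3 and r₁A + r₂B = 1.
Since r₁ - r₂ = √28: A = (1 - (3)r₂)/√28 = \frac{\sqrt{7}}{14} + \frac{3}{2}, and B = 3 - A = \frac{3}{2} - \frac{\sqrt{7}}{14}.
So x(n) = \left(\frac{\sqrt{7}}{14} + \frac{3}{2}\right)\left(\sqrt{7}\right)^n + \left(\frac{3}{2} - \frac{\sqrt{7}}{14}\right)\left(- \sqrt{7}\right)^n.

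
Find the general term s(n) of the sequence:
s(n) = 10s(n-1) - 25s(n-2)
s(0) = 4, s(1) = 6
Characteristic equation: x² - 10x + 25 = 0, which is (x - (5))².
Repeated root r = 5.
General solution: s(n) = (A + Bn)·(5)^n.
From s(0) = 4: A = 4.
From s(1) = 6: (A + B)·(5) = 6 ⇒ B = - \frac{14}{5}.
So s(n) = \left(4 - \frac{14 n}{5}\right) \cdot (5)^n.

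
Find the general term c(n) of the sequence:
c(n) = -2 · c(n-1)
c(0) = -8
Pure geometric recurrence with ratio -2.
By induction c(n) = c(0) · (-2)^n = - 8 \left(-2\right)^{n}.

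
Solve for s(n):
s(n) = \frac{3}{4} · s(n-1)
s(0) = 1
Pure geometric recurrence with ratio \frac{3}{4}.
By induction s(n) = s(0) · (\frac{3}{4})^n = \left(\frac{3}{4}\right)^{n}.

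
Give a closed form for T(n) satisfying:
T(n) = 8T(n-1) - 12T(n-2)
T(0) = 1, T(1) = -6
Characteristic equation: x² - 8x + 12 = 0, which factors as (x - (2))(x - (6)) = 0.
Roots r₁ = 2, r₂ = 6 (distinct).
General solution: T(n) = A·(2)^n + B·(6)^n.
From T(0) = 1: A + B = 1.
From T(1) = -6: 2A + 6B = -6.
Solving: A = 3, B = -2.
So T(n) = 3 \cdot 2^{n} - 2 \cdot 6^{n}.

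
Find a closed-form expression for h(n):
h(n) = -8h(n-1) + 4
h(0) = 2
First-order linear non-homogeneous.
Homogeneous solution: h_h(n) = A·(-8)^n.
Try constant particular solution h_p = K: K = -8K + 4 ⇒ K = \frac{4}{9}.
General: h(n) = A·(-8)^n + \frac{4}{9}.
Apply h(0) = 2: A + \frac{4}{9} = 2 ⇒ A = \frac{14}{9}.
So h(n) = \frac{14 \left(-8\right)^{n}}{9} + \frac{4}{9}.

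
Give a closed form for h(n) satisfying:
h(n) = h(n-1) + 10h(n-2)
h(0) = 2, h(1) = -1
Characteristic equation: x² - x - 10 = 0.
Discriminant Δ = (1)² + 4·(10) = 41.
Roots r₁,₂ = (1 ± √41)/2, so r₁ = \frac{1}{2} + \frac{\sqrt{41}}{2}, r₂ = \frac{1}{2} - \frac{\sqrt{41}}{2}.
General solution: h(n) = A·r₁^n + B·r₂^n.
From the initial conditions, A + B = 2 and r₁A + r₂B = -1.
Since r₁ - r₂ = √41: A = (-1 - (2)r₂)/√41 = 1 - \frac{2 \sqrt{41}}{41}, and B = 2 - A = \frac{2 \sqrt{41}}{41} + 1.
So h(n) = \left(1 - \frac{2 \sqrt{41}}{41}\right)\left(\frac{1}{2} + \frac{\sqrt{41}}{2}\right)^n + \left(\frac{2 \sqrt{41}}{41} + 1\right)\left(\frac{1}{2} - \frac{\sqrt{41}}{2}\right)^n.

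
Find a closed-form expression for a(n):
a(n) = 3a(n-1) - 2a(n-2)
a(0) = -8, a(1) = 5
Characteristic equation: x² - 3x + 2 = 0, which factors as (x - (1))(x - (2)) = 0.
Roots r₁ = 1, r₂ = 2 (distinct).
General solution: a(n) = A·(1)^n + B·(2)^n.
From a(0) = -8: A + B = -8.
From a(1) = 5: A + 2B = 5.
Solving: A = -21, B = 13.
So a(n) = 13 \cdot 2^{n} - 21.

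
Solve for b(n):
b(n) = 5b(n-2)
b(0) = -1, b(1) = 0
Characteristic equation: x² - 5 = 0.
Discriminant Δ = (0)² + 4·(5) = 20.
Roots r₁,₂ = (0 ± √20)/2, so r₁ = \sqrt{5}, r₂ = - \sqrt{5}.
General solution: b(n) = A·r₁^n + B·r₂^n.
From the initial conditions, A + B = -1 and r₁A + r₂B = 0.
Since r₁ - r₂ = √20: A = (0 - (-1)r₂)/√20 = - \frac{1}{2}, and B = -1 - A = - \frac{1}{2}.
So b(n) = \left(- \frac{1}{2}\right)\left(\sqrt{5}\right)^n + \left(- \frac{1}{2}\right)\left(- \sqrt{5}\right)^n.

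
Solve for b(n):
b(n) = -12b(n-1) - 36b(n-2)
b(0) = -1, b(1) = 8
Characteristic equation: x² + 12x + 36 = 0, which is (x - (-6))².
Repeated root r = -6.
General solution: b(n) = (A + Bn)·(-6)^n.
From b(0) = -1: A = -1.
From b(1) = 8: (A + B)·(-6) = 8 ⇒ B = - \frac{1}{3}.
So b(n) = \left(- \frac{n}{3} - 1\right) \cdot (-6)^n.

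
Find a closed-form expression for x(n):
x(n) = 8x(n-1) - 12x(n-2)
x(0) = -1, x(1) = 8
Characteristic equation: x² - 8x + 12 = 0, which factors as (x - (6))(x - (2)) = 0.
Roots r₁ = 6, r₂ = 2 (distinct).
General solution: x(n) = A·(6)^n + B·(2)^n.
From x(0) = -1: A + B = -1.
From x(1) = 8: 6A + 2B = 8.
Solving: A = \frac{5}{2}, B = - \frac{7}{2}.
So x(n) = - \frac{7 \cdot 2^{n}}{2} + \frac{5 \cdot 6^{n}}{2}.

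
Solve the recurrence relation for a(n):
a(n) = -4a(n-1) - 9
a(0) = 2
First-order linear non-homogeneous.
Homogeneous solution: a_h(n) = A·(-4)^n.
Try constant particular solution a_p = K: K = -4K - 9 ⇒ K = - \frac{9}{5}.
General: a(n) = A·(-4)^n - \frac{9}{5}.
Apply a(0) = 2: A - \frac{9}{5} = 2 ⇒ A = \frac{19}{5}.
So a(n) = \frac{19 \left(-4\right)^{n}}{5} - \frac{9}{5}.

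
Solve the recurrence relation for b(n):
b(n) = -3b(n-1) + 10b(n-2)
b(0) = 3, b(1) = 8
Characteristic equation: x² + 3x - 10 = 0, which factors as (x - (2))(x - (-5)) = 0.
Roots r₁ = 2, r₂ = -5 (distinct).
General solution: b(n) = A·(2)^n + B·(-5)^n.
From b(0) = 3: A + B = 3.
From b(1) = 8: 2A - 5B = 8.
Solving: A = \frac{23}{7}, B = - \frac{2}{7}.
So b(n) = - \frac{2 \left(-5\right)^{n}}{7} + \frac{23 \cdot 2^{n}}{7}.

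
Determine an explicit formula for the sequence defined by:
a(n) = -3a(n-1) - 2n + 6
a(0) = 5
First-order linear with linear forcing.
Homogeneous solution: a_h(n) = A·(-3)^n.
Try particular a_p(n) = pn + q. Substituting:
  pn + q = -3(p(n-1) + q) - 2n + 6.
Matching the n-coefficient: p = -3p - 2 ⇒ p = - \frac{1}{2}.
Matching constants: q = 3p - 3q + 6 ⇒ q = \frac{9}{8}.
General: a(n) = A·(-3)^n - \frac{n}{2} + \frac{9}{8}.
Apply a(0) = 5: A + \frac{9}{8} = 5 ⇒ A = \frac{31}{8}.
So a(n) = \frac{31 \left(-3\right)^{n}}{8} - \frac{n}{2} + \frac{9}{8}.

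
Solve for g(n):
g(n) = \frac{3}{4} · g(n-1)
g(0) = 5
Pure geometric recurrence with ratio \frac{3}{4}.
By induction g(n) = g(0) · (\frac{3}{4})^n = 5 \left(\frac{3}{4}\right)^{n}.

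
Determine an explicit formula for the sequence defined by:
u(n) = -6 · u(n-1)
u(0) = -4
Pure geometric recurrence with ratio -6.
By induction u(n) = u(0) · (-6)^n = - 4 \left(-6\right)^{n}.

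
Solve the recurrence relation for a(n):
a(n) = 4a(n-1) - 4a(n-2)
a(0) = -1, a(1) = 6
Characteristic equation: x² - 4x + 4 = 0, which is (x - (2))².
Repeated root r = 2.
General solution: a(n) = (A + Bn)·(2)^n.
From a(0) = -1: A = -1.
From a(1) = 6: (A + B)·(2) = 6 ⇒ B = 4.
So a(n) = \left(4 n - 1\right) \cdot (2)^n.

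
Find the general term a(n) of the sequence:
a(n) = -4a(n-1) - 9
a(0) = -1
First-order linear non-homogeneous.
Homogeneous solution: a_h(n) = A·(-4)^n.
Try constant particular solution a_p = K: K = -4K - 9 ⇒ K = - \frac{9}{5}.
General: a(n) = A·(-4)^n - \frac{9}{5}.
Apply a(0) = -1: A - \frac{9}{5} = -1 ⇒ A = \frac{4}{5}.
So a(n) = \frac{4 \left(-4\right)^{n}}{5} - \frac{9}{5}.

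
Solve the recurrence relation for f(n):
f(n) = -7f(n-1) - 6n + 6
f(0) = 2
First-order linear with linear forcing.
Homogeneous solution: f_h(n) = A·(-7)^n.
Try particular f_p(n) = pn + q. Substituting:
  pn + q = -7(p(n-1) + q) - 6n + 6.
Matching the n-coefficient: p = -7p - 6 ⇒ p = - \frac{3}{4}.
Matching constants: q = 7p - 7q + 6 ⇒ q = \frac{3}{32}.
General: f(n) = A·(-7)^n - \frac{3 n}{4} + \frac{3}{32}.
Apply f(0) = 2: A + \frac{3}{32} = 2 ⇒ A = \frac{61}{32}.
So f(n) = \frac{61 \left(-7\right)^{n}}{32} - \frac{3 n}{4} + \frac{3}{32}.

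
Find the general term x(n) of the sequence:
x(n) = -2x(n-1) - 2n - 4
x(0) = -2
First-order linear with linear forcing.
Homogeneous solution: x_h(n) = A·(-2)^n.
Try particular x_p(n) = pn + q. Substituting:
  pn + q = -2(p(n-1) + q) - 2n - 4.
Matching the n-coefficient: p = -2p - 2 ⇒ p = - \frac{2}{3}.
Matching constants: q = 2p - 2q - 4 ⇒ q = - \frac{16}{9}.
General: x(n) = A·(-2)^n - \frac{2 n}{3} - \frac{16}{9}.
Apply x(0) = -2: A - \frac{16}{9} = -2 ⇒ A = - \frac{2}{9}.
So x(n) = - \frac{2 \left(-2\right)^{n}}{9} - \frac{2 n}{3} - \frac{16}{9}.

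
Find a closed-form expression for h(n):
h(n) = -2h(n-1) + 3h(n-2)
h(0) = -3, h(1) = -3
Characteristic equation: x² + 2x - 3 = 0, which factors as (x - (1))(x - (-3)) = 0.
Roots r₁ = 1, r₂ = -3 (distinct).
General solution: h(n) = A·(1)^n + B·(-3)^n.
From h(0) = -3: A + B = -3.
From h(1) = -3: A - 3B = -3.
Solving: A = -3, B = 0.
So h(n) = -3.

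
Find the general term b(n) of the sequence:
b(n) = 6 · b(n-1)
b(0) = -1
Pure geometric recurrence with ratio 6.
By induction b(n) = b(0) · (6)^n = - 6^{n}.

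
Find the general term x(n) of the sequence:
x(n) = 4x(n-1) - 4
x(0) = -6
First-order linear non-homogeneous.
Homogeneous solution: x_h(n) = A·(4)^n.
Try constant particular solution x_p = K: K = 4K - 4 ⇒ K = \frac{4}{3}.
General: x(n) = A·(4)^n + \frac{4}{3}.
Apply x(0) = -6: A + \frac{4}{3} = -6 ⇒ A = - \frac{22}{3}.
So x(n) = \frac{4}{3} - \frac{22 \cdot 4^{n}}{3}.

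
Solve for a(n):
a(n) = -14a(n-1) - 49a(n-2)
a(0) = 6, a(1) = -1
Characteristic equation: x² + 14x + 49 = 0, which is (x - (-7))².
Repeated root r = -7.
General solution: a(n) = (A + Bn)·(-7)^n.
From a(0) = 6: A = 6.
From a(1) = -1: (A + B)·(-7) = -1 ⇒ B = - \frac{41}{7}.
So a(n) = \left(6 - \frac{41 n}{7}\right) \cdot (-7)^n.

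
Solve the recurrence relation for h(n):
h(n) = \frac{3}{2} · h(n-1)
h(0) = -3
Pure geometric recurrence with ratio \frac{3}{2}.
By induction h(n) = h(0) · (\frac{3}{2})^n = - 3 \left(\frac{3}{2}\right)^{n}.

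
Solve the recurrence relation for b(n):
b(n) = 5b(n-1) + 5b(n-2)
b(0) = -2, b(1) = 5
Characteristic equation: x² - 5x - 5 = 0.
Discriminant Δ = (5)² + 4·(5) = 45.
Roots r₁,₂ = (5 ± √45)/2, so r₁ = \frac{5}{2} + \frac{3 \sqrt{5}}{2}, r₂ = \frac{5}{2} - \frac{3 \sqrt{5}}{2}.
General solution: b(n) = A·r₁^n + B·r₂^n.
From the initial conditions, A + B = -2 and r₁A + r₂B = 5.
Since r₁ - r₂ = √45: A = (5 - (-2)r₂)/√45 = -1 + \frac{2 \sqrt{5}}{3}, and B = -2 - A = - \frac{2 \sqrt{5}}{3} - 1.
So b(n) = \left(-1 + \frac{2 \sqrt{5}}{3}\right)\left(\frac{5}{2} + \frac{3 \sqrt{5}}{2}\right)^n + \left(- \frac{2 \sqrt{5}}{3} - 1\right)\left(\frac{5}{2} - \frac{3 \sqrt{5}}{2}\right)^n.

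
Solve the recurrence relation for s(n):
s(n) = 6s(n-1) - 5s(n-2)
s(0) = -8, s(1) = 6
Characteristic equation: x² - 6x + 5 = 0, which factors as (x - (5))(x - (1)) = 0.
Roots r₁ = 5, r₂ = 1 (distinct).
General solution: s(n) = A·(5)^n + B·(1)^n.
From s(0) = -8: A + B = -8.
From s(1) = 6: 5A + B = 6.
Solving: A = \frac{7}{2}, B = - \frac{23}{2}.
So s(n) = \frac{7 \cdot 5^{n}}{2} - \frac{23}{2}.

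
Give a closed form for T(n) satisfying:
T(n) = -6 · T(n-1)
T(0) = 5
Pure geometric recurrence with ratio -6.
By induction T(n) = T(0) · (-6)^n = 5 \left(-6\right)^{n}.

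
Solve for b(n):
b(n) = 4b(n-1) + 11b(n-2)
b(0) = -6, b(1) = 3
Characteristic equation: x² - 4x - 11 = 0.
Discriminant Δ = (4)² + 4·(11) = 60.
Roots r₁,₂ = (4 ± √60)/2, so r₁ = 2 + \sqrt{15}, r₂ = 2 - \sqrt{15}.
General solution: b(n) = A·r₁^n + B·r₂^n.
From the initial conditions, A + B = -6 and r₁A + r₂B = 3.
Since r₁ - r₂ = √60: A = (3 - (-6)r₂)/√60 = -3 + \frac{\sqrt{15}}{2}, and B = -6 - A = -3 - \frac{\sqrt{15}}{2}.
So b(n) = \left(-3 + \frac{\sqrt{15}}{2}\right)\left(2 + \sqrt{15}\right)^n + \left(-3 - \frac{\sqrt{15}}{2}\right)\left(2 - \sqrt{15}\right)^n.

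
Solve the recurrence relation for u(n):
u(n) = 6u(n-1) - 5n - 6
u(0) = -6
First-order linear with linear forcing.
Homogeneous solution: u_h(n) = A·(6)^n.
Try particular u_p(n) = pn + q. Substituting:
  pn + q = 6(p(n-1) + q) - 5n - 6.
Matching the n-coefficient: p = 6p - 5 ⇒ p = 1.
Matching constants: q = -6p + 6q - 6 ⇒ q = \frac{12}{5}.
General: u(n) = A·(6)^n + n + \frac{12}{5}.
Apply u(0) = -6: A + \frac{12}{5} = -6 ⇒ A = - \frac{42}{5}.
So u(n) = - \frac{42 \cdot 6^{n}}{5} + n + \frac{12}{5}.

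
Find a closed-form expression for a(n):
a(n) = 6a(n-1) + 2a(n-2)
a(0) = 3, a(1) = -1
Characteristic equation: x² - 6x - 2 = 0.
Discriminant Δ = (6)² + 4·(2) = 44.
Roots r₁,₂ = (6 ± √44)/2, so r₁ = 3 + \sqrt{11}, r₂ = 3 - \sqrt{11}.
General solution: a(n) = A·r₁^n + B·r₂^n.
From the initial conditions, A + B = 3 and r₁A + r₂B = -1.
Since r₁ - r₂ = √44: A = (-1 - (3)r₂)/√44 = \frac{3}{2} - \frac{5 \sqrt{11}}{11}, and B = 3 - A = \frac{3}{2} + \frac{5 \sqrt{11}}{11}.
So a(n) = \left(\frac{3}{2} - \frac{5 \sqrt{11}}{11}\right)\left(3 + \sqrt{11}\right)^n + \left(\frac{3}{2} + \frac{5 \sqrt{11}}{11}\right)\left(3 - \sqrt{11}\right)^n.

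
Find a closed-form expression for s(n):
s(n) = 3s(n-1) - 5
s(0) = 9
First-order linear non-homogeneous.
Homogeneous solution: s_h(n) = A·(3)^n.
Try constant particular solution s_p = K: K = 3K - 5 ⇒ K = \frac{5}{2}.
General: s(n) = A·(3)^n + \frac{5}{2}.
Apply s(0) = 9: A + \frac{5}{2} = 9 ⇒ A = \frac{13}{2}.
So s(n) = \frac{13 \cdot 3^{n}}{2} + \frac{5}{2}.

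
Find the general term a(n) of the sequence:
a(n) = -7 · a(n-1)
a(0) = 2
Pure geometric recurrence with ratio -7.
By induction a(n) = a(0) · (-7)^n = 2 \left(-7\right)^{n}.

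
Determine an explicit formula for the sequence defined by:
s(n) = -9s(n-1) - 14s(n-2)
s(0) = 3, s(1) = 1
Characteristic equation: x² + 9x + 14 = 0, which factors as (x - (-2))(x - (-7)) = 0.
Roots r₁ = -2, r₂ = -7 (distinct).
General solution: s(n) = A·(-2)^n + B·(-7)^n.
From s(0) = 3: A + B = 3.
From s(1) = 1: -2A - 7B = 1.
Solving: A = \frac{22}{5}, B = - \frac{7}{5}.
So s(n) = \frac{22 \left(-2\right)^{n}}{5} - \frac{7 \left(-7\right)^{n}}{5}.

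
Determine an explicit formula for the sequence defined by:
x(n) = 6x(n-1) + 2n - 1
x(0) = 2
First-order linear with linear forcing.
Homogeneous solution: x_h(n) = A·(6)^n.
Try particular x_p(n) = pn + q. Substituting:
  pn + q = 6(p(n-1) + q) + 2n - 1.
Matching the n-coefficient: p = 6p + 2 ⇒ p = - \frac{2}{5}.
Matching constants: q = -6p + 6q - 1 ⇒ q = - \frac{7}{25}.
General: x(n) = A·(6)^n - \frac{2 n}{5} - \frac{7}{25}.
Apply x(0) = 2: A - \frac{7}{25} = 2 ⇒ A = \frac{57}{25}.
So x(n) = \frac{57 \cdot 6^{n}}{25} - \frac{2 n}{5} - \frac{7}{25}.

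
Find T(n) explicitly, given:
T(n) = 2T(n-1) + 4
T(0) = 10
First-order linear non-homogeneous.
Homogeneous solution: T_h(n) = A·(2)^n.
Try constant particular solution T_p = K: K = 2K + 4 ⇒ K = -4.
General: T(n) = A·(2)^n - 4.
Apply T(0) = 10: A - 4 = 10 ⇒ A = 14.
So T(n) = 14 \cdot 2^{n} - 4.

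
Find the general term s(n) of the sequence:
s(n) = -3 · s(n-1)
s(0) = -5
Pure geometric recurrence with ratio -3.
By induction s(n) = s(0) · (-3)^n = - 5 \left(-3\right)^{n}.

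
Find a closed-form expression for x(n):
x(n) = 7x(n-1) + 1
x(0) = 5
First-order linear non-homogeneous.
Homogeneous solution: x_h(n) = A·(7)^n.
Try constant particular solution x_p = K: K = 7K + 1 ⇒ K = - \frac{1}{6}.
General: x(n) = A·(7)^n - \frac{1}{6}.
Apply x(0) = 5: A - \frac{1}{6} = 5 ⇒ A = \frac{31}{6}.
So x(n) = \frac{31 \cdot 7^{n}}{6} - \frac{1}{6}.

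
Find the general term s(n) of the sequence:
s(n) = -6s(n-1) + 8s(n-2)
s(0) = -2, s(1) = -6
Characteristic equation: x² + 6x - 8 = 0.
Discriminant Δ = (-6)² + 4·(8) = 68.
Roots r₁,₂ = (-6 ± √68)/2, so r₁ = -3 + \sqrt{17}, r₂ = - \sqrt{17} - 3.
General solution: s(n) = A·r₁^n + B·r₂^n.
From the initial conditions, A + B = -2 and r₁A + r₂B = -6.
Since r₁ - r₂ = √68: A = (-6 - (-2)r₂)/√68 = - \frac{6 \sqrt{17}}{17} - 1, and B = -2 - A = -1 + \frac{6 \sqrt{17}}{17}.
So s(n) = \left(- \frac{6 \sqrt{17}}{17} - 1\right)\left(-3 + \sqrt{17}\right)^n + \left(-1 + \frac{6 \sqrt{17}}{17}\right)\left(- \sqrt{17} - 3\right)^n.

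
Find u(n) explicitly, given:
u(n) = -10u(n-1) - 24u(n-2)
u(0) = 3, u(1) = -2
Characteristic equation: x² + 10x + 24 = 0, which factors as (x - (-4))(x - (-6)) = 0.
Roots r₁ = -4, r₂ = -6 (distinct).
General solution: u(n) = A·(-4)^n + B·(-6)^n.
From u(0) = 3: A + B = 3.
From u(1) = -2: -4A - 6B = -2.
Solving: A = 8, B = -5.
So u(n) = 8 \left(-4\right)^{n} - 5 \left(-6\right)^{n}.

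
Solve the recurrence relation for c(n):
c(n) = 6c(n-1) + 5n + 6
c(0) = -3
First-order linear with linear forcing.
Homogeneous solution: c_h(n) = A·(6)^n.
Try particular c_p(n) = pn + q. Substituting:
  pn + q = 6(p(n-1) + q) + 5n + 6.
Matching the n-coefficient: p = 6p + 5 ⇒ p = -1.
Matching constants: q = -6p + 6q + 6 ⇒ q = - \frac{12}{5}.
General: c(n) = A·(6)^n - n - \frac{12}{5}.
Apply c(0) = -3: A - \frac{12}{5} = -3 ⇒ A = - \frac{3}{5}.
So c(n) = - \frac{3 \cdot 6^{n}}{5} - n - \frac{12}{5}.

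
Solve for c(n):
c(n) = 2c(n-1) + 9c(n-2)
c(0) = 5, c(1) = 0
Characteristic equation: x² - 2x - 9 = 0.
Discriminant Δ = (2)² + 4·(9) = 40.
Roots r₁,₂ = (2 ± √40)/2, so r₁ = 1 + \sqrt{10}, r₂ = 1 - \sqrt{10}.
General solution: c(n) = A·r₁^n + B·r₂^n.
From the initial conditions, A + B = 5 and r₁A + r₂B = 0.
Since r₁ - r₂ = √40: A = (0 - (5)r₂)/√40 = \frac{5}{2} - \frac{\sqrt{10}}{4}, and B = 5 - A = \frac{\sqrt{10}}{4} + \frac{5}{2}.
So c(n) = \left(\frac{5}{2} - \frac{\sqrt{10}}{4}\right)\left(1 + \sqrt{10}\right)^n + \left(\frac{\sqrt{10}}{4} + \frac{5}{2}\right)\left(1 - \sqrt{10}\right)^n.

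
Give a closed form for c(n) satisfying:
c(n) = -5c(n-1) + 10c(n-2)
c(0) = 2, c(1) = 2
Characteristic equation: x² + 5x - 10 = 0.
Discriminant Δ = (-5)² + 4·(10) = 65.
Roots r₁,₂ = (-5 ± √65)/2, so r₁ = - \frac{5}{2} + \frac{\sqrt{65}}{2}, r₂ = - \frac{\sqrt{65}}{2} - \frac{5}{2}.
General solution: c(n) = A·r₁^n + B·r₂^n.
From the initial conditions, A + B = 2 and r₁A + r₂B = 2.
Since r₁ - r₂ = √65: A = (2 - (2)r₂)/√65 = \frac{7 \sqrt{65}}{65} + 1, and B = 2 - A = 1 - \frac{7 \sqrt{65}}{65}.
So c(n) = \left(\frac{7 \sqrt{65}}{65} + 1\right)\left(- \frac{5}{2} + \frac{\sqrt{65}}{2}\right)^n + \left(1 - \frac{7 \sqrt{65}}{65}\right)\left(- \frac{\sqrt{65}}{2} - \frac{5}{2}\right)^n.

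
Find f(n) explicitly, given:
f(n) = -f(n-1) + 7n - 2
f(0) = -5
First-order linear with linear forcing.
Homogeneous solution: f_h(n) = A·(-1)^n.
Try particular f_p(n) = pn + q. Substituting:
  pn + q = -(p(n-1) + q) + 7n - 2.
Matching the n-coefficient: p = -p + 7 ⇒ p = \frac{7}{2}.
Matching constants: q = p - q - 2 ⇒ q = \frac{3}{4}.
General: f(n) = A·(-1)^n + \frac{7 n}{2} + \frac{3}{4}.
Apply f(0) = -5: A + \frac{3}{4} = -5 ⇒ A = - \frac{23}{4}.
So f(n) = - \frac{23 \left(-1\right)^{n}}{4} + \frac{7 n}{2} + \frac{3}{4}.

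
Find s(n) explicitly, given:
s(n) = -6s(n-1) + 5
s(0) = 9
First-order linear non-homogeneous.
Homogeneous solution: s_h(n) = A·(-6)^n.
Try constant particular solution s_p = K: K = -6K + 5 ⇒ K = \frac{5}{7}.
General: s(n) = A·(-6)^n + \frac{5}{7}.
Apply s(0) = 9: A + \frac{5}{7} = 9 ⇒ A = \frac{58}{7}.
So s(n) = \frac{58 \left(-6\right)^{n}}{7} + \frac{5}{7}.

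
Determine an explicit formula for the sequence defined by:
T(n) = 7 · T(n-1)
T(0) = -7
Pure geometric recurrence with ratio 7.
By induction T(n) = T(0) · (7)^n = - 7 \cdot 7^{n}.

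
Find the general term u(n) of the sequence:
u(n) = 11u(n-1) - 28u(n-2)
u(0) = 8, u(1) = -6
Characteristic equation: x² - 11x + 28 = 0, which factors as (x - (7))(x - (4)) = 0.
Roots r₁ = 7, r₂ = 4 (distinct).
General solution: u(n) = A·(7)^n + B·(4)^n.
From u(0) = 8: A + B = 8.
From u(1) = -6: 7A + 4B = -6.
Solving: A = - \frac{38}{3}, B = \frac{62}{3}.
So u(n) = \frac{62 \cdot 4^{n}}{3} - \frac{38 \cdot 7^{n}}{3}.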